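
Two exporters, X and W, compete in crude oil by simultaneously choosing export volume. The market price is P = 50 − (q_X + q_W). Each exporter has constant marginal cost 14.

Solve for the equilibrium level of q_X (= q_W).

12

Exporter X's profit: π = q_X(50 − (q_X + q_W)) − 14q_X.
∂π/∂q_X = 36 − 2q_X − q_W = 0, so q_X = 18 − 0.5q_W.
The game is symmetric, so in equilibrium q_W = q_X: the reaction function gives 1.5q_X = 18, hence q_X = 12.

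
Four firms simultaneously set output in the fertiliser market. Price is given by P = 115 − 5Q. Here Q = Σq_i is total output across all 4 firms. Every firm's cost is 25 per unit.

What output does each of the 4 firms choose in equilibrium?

3.6

A representative firm's profit is π_i = q_i(115 − 5Q) − 25q_i, with Q = q_i + Σ_{j≠i} q_j.
First-order condition: 90 − 10q_i − 5Σ_{j≠i} q_j = 0.
Imposing symmetry (q_j = q for all j) turns Σ_{j≠i} q_j into 3q, so 90 = 25q and q = 3.6.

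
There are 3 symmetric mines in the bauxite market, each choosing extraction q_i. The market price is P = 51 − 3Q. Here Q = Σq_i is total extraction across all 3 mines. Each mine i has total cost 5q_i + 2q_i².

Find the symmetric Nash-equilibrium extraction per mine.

A representative mine's profit is π_i = q_i(51 − 3Q) − 5q_i − 2q_i², with Q = q_i + Σ_{j≠i} q_j.
First-order condition: 46 − 10q_i − 3Σ_{j≠i} q_j = 0.
In a symmetric equilibrium every mine chooses the same q, so Σ_{j≠i} q_j = 2q. The condition becomes 46 − 16q = 0, giving q = 46/16 = 2.875.

2.875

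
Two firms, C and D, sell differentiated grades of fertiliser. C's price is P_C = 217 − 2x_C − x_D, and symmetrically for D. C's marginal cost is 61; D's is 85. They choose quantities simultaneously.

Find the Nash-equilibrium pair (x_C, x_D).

Firm C's profit: π = x_C(217 − 2x_C − x_D) − 61x_C.
∂π/∂x_C = 156 − 4x_C − x_D = 0 ⇒ x_C = 39 − 0.25x_D.
Similarly x_D = 33 − 0.25x_C.
Substituting the second reaction function into the first: x_C = 39 − 0.25(33 − 0.25x_C), which gives 0.9375x_C = 30.75 ⇒ x_C = 32.8.
Then x_D = 33 − 0.25·32.8 = 24.8.

32.8, 24.8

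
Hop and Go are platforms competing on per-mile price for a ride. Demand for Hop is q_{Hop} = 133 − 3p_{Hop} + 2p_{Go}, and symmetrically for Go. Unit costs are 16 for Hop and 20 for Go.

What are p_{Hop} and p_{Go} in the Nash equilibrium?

Hop's profit: π = (p_{Hop} − 16)(133 − 3p_{Hop} + 2p_{Go}).
∂π/∂p_{Hop} = 181 − 6p_{Hop} + 2p_{Go} = 0 ⇒ p_{Hop} = 181/6 + (1/3)p_{Go}.
Similarly p_{Go} = 193/6 + (1/3)p_{Hop}.
Substituting the second reaction function into the first: p_{Hop} = 181/6 + (1/3)(193/6 + (1/3)p_{Hop}), which gives (8/9)p_{Hop} = 368/9 ⇒ p_{Hop} = 46.
Then p_{Go} = 193/6 + (1/3)·46 = 47.5.

46, 47.5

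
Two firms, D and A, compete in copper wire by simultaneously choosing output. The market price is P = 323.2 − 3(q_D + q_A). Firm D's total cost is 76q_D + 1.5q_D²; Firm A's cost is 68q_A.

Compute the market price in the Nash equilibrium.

Firm D's profit: π = q_D(323.2 − 3(q_D + q_A)) − 76q_D − 1.5q_D².
∂π/∂q_D = 247.2 − 9q_D − 3q_A = 0, so q_D = 412/15 − (1/3)q_A.
For A: ∂π/∂q_A = 255.2 − 6q_A − 3q_D = 0 ⇒ q_A = 638/15 − 0.5q_D.
Plugging q_A into D's best response: q_D = 412/15 − (1/3)(638/15 − 0.5q_D) ⇒ (5/6)q_D = 598/45, so q_D = 1196/75.
Then q_A = 638/15 − 0.5·(1196/75) = 34.56.
Equilibrium price: P = 323.2 − 3·(3788/75) = 171.68.

171.68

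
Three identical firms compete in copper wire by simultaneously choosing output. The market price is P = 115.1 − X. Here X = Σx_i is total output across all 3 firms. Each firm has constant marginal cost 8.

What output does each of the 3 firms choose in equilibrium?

26.775

A representative firm's profit is π_i = x_i(115.1 − X) − 8x_i, with X = x_i + Σ_{j≠i} x_j.
First-order condition: 107.1 − 2x_i − Σ_{j≠i} x_j = 0.
With identical firms, set every x_j = x: then 107.1 − 2x − 2x = 0, i.e. x = 107.1/4 = 26.775.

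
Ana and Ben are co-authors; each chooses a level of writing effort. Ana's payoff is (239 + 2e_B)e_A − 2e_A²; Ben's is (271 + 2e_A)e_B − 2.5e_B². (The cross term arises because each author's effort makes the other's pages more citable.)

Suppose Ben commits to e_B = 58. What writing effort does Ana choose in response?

88.75

Expanding Ana's payoff: 239e_A + 2e_Be_A − 2e_A².
∂π/∂e_A = 239 + 2e_B − 4e_A = 0, so e_A = 59.75 + 0.5e_B.
At e_B = 58: e_A = 59.75 + 0.5·58 = 88.75.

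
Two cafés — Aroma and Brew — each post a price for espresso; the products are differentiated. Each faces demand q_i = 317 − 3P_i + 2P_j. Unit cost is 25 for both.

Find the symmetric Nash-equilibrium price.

Aroma's profit: π = (P_{Aroma} − 25)(317 − 3P_{Aroma} + 2P_{Brew}).
∂π/∂P_{Aroma} = 392 − 6P_{Aroma} + 2P_{Brew} = 0 ⇒ P_{Aroma} = 196/3 + (1/3)P_{Brew}.
Setting P_{Aroma} = P_{Brew} in the reaction function: P_{Aroma} = 196/3 + (1/3)P_{Aroma}, so P_{Aroma} = (196/3) / (2/3) = 98.

98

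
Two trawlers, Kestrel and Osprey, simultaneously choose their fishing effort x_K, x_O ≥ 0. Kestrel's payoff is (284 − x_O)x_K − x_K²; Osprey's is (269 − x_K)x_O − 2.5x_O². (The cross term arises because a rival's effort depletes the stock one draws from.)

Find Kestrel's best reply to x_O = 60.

Expanding Kestrel's payoff: 284x_K − x_Ox_K − x_K².
∂π/∂x_K = 284 − x_O − 2x_K = 0, so x_K = 142 − 0.5x_O.
At x_O = 60: x_K = 142 − 0.5·60 = 112.

112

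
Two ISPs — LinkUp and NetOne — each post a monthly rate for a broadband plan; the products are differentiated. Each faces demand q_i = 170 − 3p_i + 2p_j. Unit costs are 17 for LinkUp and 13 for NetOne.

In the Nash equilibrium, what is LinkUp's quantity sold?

112.5

LinkUp's profit: π = (p_{LinkUp} − 17)(170 − 3p_{LinkUp} + 2p_{NetOne}).
∂π/∂p_{LinkUp} = 221 − 6p_{LinkUp} + 2p_{NetOne} = 0 ⇒ p_{LinkUp} = 221/6 + (1/3)p_{NetOne}.
Similarly p_{NetOne} = 209/6 + (1/3)p_{LinkUp}.
Solving the two reaction functions simultaneously: (1 − (1/3)(1/3))p_{LinkUp} = 221/6 + (1/3)·(209/6), so (8/9)p_{LinkUp} = 436/9 and p_{LinkUp} = 54.5.
Then p_{NetOne} = 209/6 + (1/3)·54.5 = 53.
q_{LinkUp} = 170 − 3·54.5 + 2·53 = 112.5.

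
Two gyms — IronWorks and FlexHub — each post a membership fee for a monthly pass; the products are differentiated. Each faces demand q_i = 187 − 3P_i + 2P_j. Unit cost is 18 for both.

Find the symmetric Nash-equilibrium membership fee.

IronWorks's profit: π = (P_{IronWorks} − 18)(187 − 3P_{IronWorks} + 2P_{FlexHub}).
∂π/∂P_{IronWorks} = 241 − 6P_{IronWorks} + 2P_{FlexHub} = 0 ⇒ P_{IronWorks} = 241/6 + (1/3)P_{FlexHub}.
The game is symmetric, so in equilibrium P_{FlexHub} = P_{IronWorks}: the reaction function gives (2/3)P_{IronWorks} = 241/6, hence P_{IronWorks} = 60.25.

60.25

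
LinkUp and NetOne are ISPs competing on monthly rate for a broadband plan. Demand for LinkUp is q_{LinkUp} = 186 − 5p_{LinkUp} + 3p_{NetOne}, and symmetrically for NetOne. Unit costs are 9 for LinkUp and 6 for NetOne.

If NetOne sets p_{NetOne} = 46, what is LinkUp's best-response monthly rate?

LinkUp's profit: π = (p_{LinkUp} − 9)(186 − 5p_{LinkUp} + 3p_{NetOne}).
∂π/∂p_{LinkUp} = 231 − 10p_{LinkUp} + 3p_{NetOne} = 0 ⇒ p_{LinkUp} = 23.1 + 0.3p_{NetOne}.
At p_{NetOne} = 46: p_{LinkUp} = 23.1 + 0.3·46 = 36.9.

36.9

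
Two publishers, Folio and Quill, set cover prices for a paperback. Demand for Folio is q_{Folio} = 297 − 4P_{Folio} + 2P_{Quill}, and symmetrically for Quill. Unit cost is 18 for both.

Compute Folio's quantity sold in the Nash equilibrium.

Folio's profit: π = (P_{Folio} − 18)(297 − 4P_{Folio} + 2P_{Quill}).
∂π/∂P_{Folio} = 369 − 8P_{Folio} + 2P_{Quill} = 0 ⇒ P_{Folio} = 46.125 + 0.25P_{Quill}.
The game is symmetric, so in equilibrium P_{Quill} = P_{Folio}: the reaction function gives 0.75P_{Folio} = 46.125, hence P_{Folio} = 61.5.
q_{Folio} = 297 − 4·61.5 + 2·61.5 = 174.

174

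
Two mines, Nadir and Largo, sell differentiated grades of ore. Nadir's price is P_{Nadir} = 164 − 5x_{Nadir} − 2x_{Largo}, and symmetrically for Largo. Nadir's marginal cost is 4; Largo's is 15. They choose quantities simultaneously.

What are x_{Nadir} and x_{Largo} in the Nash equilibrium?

Mine Nadir's profit: π = x_{Nadir}(164 − 5x_{Nadir} − 2x_{Largo}) − 4x_{Nadir}.
∂π/∂x_{Nadir} = 160 − 10x_{Nadir} − 2x_{Largo} = 0 ⇒ x_{Nadir} = 16 − 0.2x_{Largo}.
Similarly x_{Largo} = 14.9 − 0.2x_{Nadir}.
Plugging x_{Largo} into Nadir's best response: x_{Nadir} = 16 − 0.2(14.9 − 0.2x_{Nadir}) ⇒ 0.96x_{Nadir} = 13.02, so x_{Nadir} = 13.5625.
Then x_{Largo} = 14.9 − 0.2·13.5625 = 12.1875.

13.5625, 12.1875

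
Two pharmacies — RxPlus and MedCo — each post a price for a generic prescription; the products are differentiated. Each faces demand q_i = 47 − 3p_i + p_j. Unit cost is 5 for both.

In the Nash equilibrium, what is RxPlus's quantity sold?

22.2

RxPlus's profit: π = (p_{RxPlus} − 5)(47 − 3p_{RxPlus} + p_{MedCo}).
∂π/∂p_{RxPlus} = 62 − 6p_{RxPlus} + p_{MedCo} = 0 ⇒ p_{RxPlus} = 31/3 + (1/6)p_{MedCo}.
The game is symmetric, so in equilibrium p_{MedCo} = p_{RxPlus}: the reaction function gives (5/6)p_{RxPlus} = 31/3, hence p_{RxPlus} = 12.4.
q_{RxPlus} = 47 − 3·12.4 + 12.4 = 22.2.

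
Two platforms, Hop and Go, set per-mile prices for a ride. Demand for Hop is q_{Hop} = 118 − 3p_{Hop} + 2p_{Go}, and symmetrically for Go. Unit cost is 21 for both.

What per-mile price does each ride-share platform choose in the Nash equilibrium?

45.25

Hop's profit: π = (p_{Hop} − 21)(118 − 3p_{Hop} + 2p_{Go}).
∂π/∂p_{Hop} = 181 − 6p_{Hop} + 2p_{Go} = 0 ⇒ p_{Hop} = 181/6 + (1/3)p_{Go}.
By symmetry p_{Go} = p_{Hop}; substituting into the reaction function, (2/3)p_{Hop} = 181/6 and p_{Hop} = 45.25.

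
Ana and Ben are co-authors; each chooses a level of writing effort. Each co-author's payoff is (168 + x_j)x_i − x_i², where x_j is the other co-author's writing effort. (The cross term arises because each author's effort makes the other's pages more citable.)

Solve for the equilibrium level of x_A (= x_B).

Ana's payoff is (168 + x_B)x_A − x_A².
∂π/∂x_A = 168 + x_B − 2x_A = 0, so x_A = 84 + 0.5x_B.
Setting x_A = x_B in the reaction function: x_A = 84 + 0.5x_A, so x_A = 84 / 0.5 = 168.

168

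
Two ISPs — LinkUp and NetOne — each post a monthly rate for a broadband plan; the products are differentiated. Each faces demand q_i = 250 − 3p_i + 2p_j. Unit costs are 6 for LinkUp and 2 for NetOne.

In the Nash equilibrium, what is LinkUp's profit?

LinkUp's profit: π = (p_{LinkUp} − 6)(250 − 3p_{LinkUp} + 2p_{NetOne}).
∂π/∂p_{LinkUp} = 268 − 6p_{LinkUp} + 2p_{NetOne} = 0 ⇒ p_{LinkUp} = 134/3 + (1/3)p_{NetOne}.
Similarly p_{NetOne} = 128/3 + (1/3)p_{LinkUp}.
Substituting the second reaction function into the first: p_{LinkUp} = 134/3 + (1/3)(128/3 + (1/3)p_{LinkUp}), which gives (8/9)p_{LinkUp} = 530/9 ⇒ p_{LinkUp} = 66.25.
Then p_{NetOne} = 128/3 + (1/3)·66.25 = 64.75.
q_{LinkUp} = 250 − 3·66.25 + 2·64.75 = 180.75.
Profit = (66.25 − 6)·180.75 = 10890.1875.

10890.1875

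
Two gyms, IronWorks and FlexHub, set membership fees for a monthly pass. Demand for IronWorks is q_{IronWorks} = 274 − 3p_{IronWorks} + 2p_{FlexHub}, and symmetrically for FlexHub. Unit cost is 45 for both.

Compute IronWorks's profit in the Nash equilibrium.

IronWorks's profit: π = (p_{IronWorks} − 45)(274 − 3p_{IronWorks} + 2p_{FlexHub}).
∂π/∂p_{IronWorks} = 409 − 6p_{IronWorks} + 2p_{FlexHub} = 0 ⇒ p_{IronWorks} = 409/6 + (1/3)p_{FlexHub}.
By symmetry p_{FlexHub} = p_{IronWorks}; substituting into the reaction function, (2/3)p_{IronWorks} = 409/6 and p_{IronWorks} = 102.25.
q_{IronWorks} = 274 − 3·102.25 + 2·102.25 = 171.75.
Profit = (102.25 − 45)·171.75 = 9832.6875.

9832.6875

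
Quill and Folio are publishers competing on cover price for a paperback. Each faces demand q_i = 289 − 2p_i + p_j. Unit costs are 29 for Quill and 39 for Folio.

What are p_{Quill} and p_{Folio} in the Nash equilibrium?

117, 121

Quill's profit: π = (p_{Quill} − 29)(289 − 2p_{Quill} + p_{Folio}).
∂π/∂p_{Quill} = 347 − 4p_{Quill} + p_{Folio} = 0 ⇒ p_{Quill} = 86.75 + 0.25p_{Folio}.
Similarly p_{Folio} = 91.75 + 0.25p_{Quill}.
Solving the two reaction functions simultaneously: (1 − (0.25)(0.25))p_{Quill} = 86.75 + 0.25·91.75, so 0.9375p_{Quill} = 109.6875 and p_{Quill} = 117.
Then p_{Folio} = 91.75 + 0.25·117 = 121.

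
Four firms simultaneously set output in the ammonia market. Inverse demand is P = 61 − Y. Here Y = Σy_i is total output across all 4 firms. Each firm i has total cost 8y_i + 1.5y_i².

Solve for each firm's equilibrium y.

A representative firm's profit is π_i = y_i(61 − Y) − 8y_i − 1.5y_i², with Y = y_i + Σ_{j≠i} y_j.
First-order condition: 53 − 5y_i − Σ_{j≠i} y_j = 0.
With identical firms, set every y_j = y: then 53 − 5y − 3y = 0, i.e. y = 53/8 = 6.625.

6.625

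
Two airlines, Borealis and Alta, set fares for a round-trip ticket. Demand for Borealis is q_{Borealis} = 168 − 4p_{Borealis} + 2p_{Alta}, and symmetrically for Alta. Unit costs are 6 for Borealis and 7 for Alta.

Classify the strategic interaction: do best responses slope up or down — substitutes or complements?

strategic complements

Borealis's profit: π = (p_{Borealis} − 6)(168 − 4p_{Borealis} + 2p_{Alta}).
∂π/∂p_{Borealis} = 192 − 8p_{Borealis} + 2p_{Alta} = 0 ⇒ p_{Borealis} = 24 + 0.25p_{Alta}.
The best-response slope dp_{Borealis}/dp_{Alta} = 0.25 > 0: the reaction function is upward-sloping, so the choices are strategic complements.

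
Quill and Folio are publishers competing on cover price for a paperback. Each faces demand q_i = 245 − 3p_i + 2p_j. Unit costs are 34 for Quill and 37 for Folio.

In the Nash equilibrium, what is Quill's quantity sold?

159.9375

Quill's profit: π = (p_{Quill} − 34)(245 − 3p_{Quill} + 2p_{Folio}).
∂π/∂p_{Quill} = 347 − 6p_{Quill} + 2p_{Folio} = 0 ⇒ p_{Quill} = 347/6 + (1/3)p_{Folio}.
Similarly p_{Folio} = 178/3 + (1/3)p_{Quill}.
Substituting the second reaction function into the first: p_{Quill} = 347/6 + (1/3)(178/3 + (1/3)p_{Quill}), which gives (8/9)p_{Quill} = 1397/18 ⇒ p_{Quill} = 87.3125.
Then p_{Folio} = 178/3 + (1/3)·87.3125 = 88.4375.
q_{Quill} = 245 − 3·87.3125 + 2·88.4375 = 159.9375.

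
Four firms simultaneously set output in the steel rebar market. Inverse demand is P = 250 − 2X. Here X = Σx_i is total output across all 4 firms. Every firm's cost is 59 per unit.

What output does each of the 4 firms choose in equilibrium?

A representative firm's profit is π_i = x_i(250 − 2X) − 59x_i, with X = x_i + Σ_{j≠i} x_j.
First-order condition: 191 − 4x_i − 2Σ_{j≠i} x_j = 0.
Imposing symmetry (x_j = x for all j) turns Σ_{j≠i} x_j into 3x, so 191 = 10x and x = 19.1.

19.1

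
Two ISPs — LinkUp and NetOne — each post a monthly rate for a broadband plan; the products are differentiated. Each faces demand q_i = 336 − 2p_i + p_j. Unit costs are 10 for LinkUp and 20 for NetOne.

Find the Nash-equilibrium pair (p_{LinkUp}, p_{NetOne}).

120, 124

LinkUp's profit: π = (p_{LinkUp} − 10)(336 − 2p_{LinkUp} + p_{NetOne}).
∂π/∂p_{LinkUp} = 356 − 4p_{LinkUp} + p_{NetOne} = 0 ⇒ p_{LinkUp} = 89 + 0.25p_{NetOne}.
Similarly p_{NetOne} = 94 + 0.25p_{LinkUp}.
Solving the two reaction functions simultaneously: (1 − (0.25)(0.25))p_{LinkUp} = 89 + 0.25·94, so 0.9375p_{LinkUp} = 112.5 and p_{LinkUp} = 120.
Then p_{NetOne} = 94 + 0.25·120 = 124.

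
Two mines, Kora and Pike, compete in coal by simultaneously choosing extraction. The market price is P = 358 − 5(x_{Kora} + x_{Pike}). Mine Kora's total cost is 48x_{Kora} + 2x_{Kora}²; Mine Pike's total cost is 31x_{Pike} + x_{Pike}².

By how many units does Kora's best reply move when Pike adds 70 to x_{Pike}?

-25

Mine Kora's profit: π = x_{Kora}(358 − 5(x_{Kora} + x_{Pike})) − 48x_{Kora} − 2x_{Kora}².
∂π/∂x_{Kora} = 310 − 14x_{Kora} − 5x_{Pike} = 0, so x_{Kora} = 155/7 − (5/14)x_{Pike}.
The reaction-function slope is −5/14, so a 70-unit rise in x_{Pike} moves x_{Kora} by −5/14 × 70 = −25. Kora's best response falls — the actions are strategic substitutes.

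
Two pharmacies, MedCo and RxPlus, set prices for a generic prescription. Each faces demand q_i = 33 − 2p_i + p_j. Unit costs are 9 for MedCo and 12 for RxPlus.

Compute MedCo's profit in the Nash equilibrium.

141.12

MedCo's profit: π = (p_{MedCo} − 9)(33 − 2p_{MedCo} + p_{RxPlus}).
∂π/∂p_{MedCo} = 51 − 4p_{MedCo} + p_{RxPlus} = 0 ⇒ p_{MedCo} = 12.75 + 0.25p_{RxPlus}.
Similarly p_{RxPlus} = 14.25 + 0.25p_{MedCo}.
Plugging p_{RxPlus} into MedCo's best response: p_{MedCo} = 12.75 + 0.25(14.25 + 0.25p_{MedCo}) ⇒ 0.9375p_{MedCo} = 16.3125, so p_{MedCo} = 17.4.
Then p_{RxPlus} = 14.25 + 0.25·17.4 = 18.6.
q_{MedCo} = 33 − 2·17.4 + 18.6 = 16.8.
Profit = (17.4 − 9)·16.8 = 141.12.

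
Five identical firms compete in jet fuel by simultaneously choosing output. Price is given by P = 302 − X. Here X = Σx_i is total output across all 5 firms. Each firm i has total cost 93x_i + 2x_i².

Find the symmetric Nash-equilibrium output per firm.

20.9

A representative firm's profit is π_i = x_i(302 − X) − 93x_i − 2x_i², with X = x_i + Σ_{j≠i} x_j.
First-order condition: 209 − 6x_i − Σ_{j≠i} x_j = 0.
Imposing symmetry (x_j = x for all j) turns Σ_{j≠i} x_j into 4x, so 209 = 10x and x = 20.9.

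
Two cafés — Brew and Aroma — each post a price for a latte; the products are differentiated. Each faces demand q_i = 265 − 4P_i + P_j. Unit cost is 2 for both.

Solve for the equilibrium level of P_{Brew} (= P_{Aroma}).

39

Brew's profit: π = (P_{Brew} − 2)(265 − 4P_{Brew} + P_{Aroma}).
∂π/∂P_{Brew} = 273 − 8P_{Brew} + P_{Aroma} = 0 ⇒ P_{Brew} = 34.125 + 0.125P_{Aroma}.
Setting P_{Brew} = P_{Aroma} in the reaction function: P_{Brew} = 34.125 + 0.125P_{Brew}, so P_{Brew} = 34.125 / 0.875 = 39.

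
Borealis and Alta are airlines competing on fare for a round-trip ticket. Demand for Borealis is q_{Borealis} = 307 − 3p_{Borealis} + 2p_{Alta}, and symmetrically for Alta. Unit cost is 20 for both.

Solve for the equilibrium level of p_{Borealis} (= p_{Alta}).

Borealis's profit: π = (p_{Borealis} − 20)(307 − 3p_{Borealis} + 2p_{Alta}).
∂π/∂p_{Borealis} = 367 − 6p_{Borealis} + 2p_{Alta} = 0 ⇒ p_{Borealis} = 367/6 + (1/3)p_{Alta}.
The game is symmetric, so in equilibrium p_{Alta} = p_{Borealis}: the reaction function gives (2/3)p_{Borealis} = 367/6, hence p_{Borealis} = 91.75.

91.75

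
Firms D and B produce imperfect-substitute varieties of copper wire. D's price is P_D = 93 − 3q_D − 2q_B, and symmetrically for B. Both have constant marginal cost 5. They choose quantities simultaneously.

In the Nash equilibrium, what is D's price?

Firm D's profit: π = q_D(93 − 3q_D − 2q_B) − 5q_D.
∂π/∂q_D = 88 − 6q_D − 2q_B = 0 ⇒ q_D = 44/3 − (1/3)q_B.
By symmetry q_B = q_D; substituting into the reaction function, (4/3)q_D = 44/3 and q_D = 11.
P_D = 93 − 3·11 − 2·11 = 38.

38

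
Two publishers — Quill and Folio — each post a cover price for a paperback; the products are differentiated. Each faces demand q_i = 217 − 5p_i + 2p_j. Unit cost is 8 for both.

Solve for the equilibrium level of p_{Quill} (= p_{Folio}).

32.125

Quill's profit: π = (p_{Quill} − 8)(217 − 5p_{Quill} + 2p_{Folio}).
∂π/∂p_{Quill} = 257 − 10p_{Quill} + 2p_{Folio} = 0 ⇒ p_{Quill} = 25.7 + 0.2p_{Folio}.
By symmetry p_{Folio} = p_{Quill}; substituting into the reaction function, 0.8p_{Quill} = 25.7 and p_{Quill} = 32.125.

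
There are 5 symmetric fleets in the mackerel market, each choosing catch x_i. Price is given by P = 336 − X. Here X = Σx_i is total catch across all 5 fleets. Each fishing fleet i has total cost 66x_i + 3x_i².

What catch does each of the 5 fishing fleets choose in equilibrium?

A representative fishing fleet's profit is π_i = x_i(336 − X) − 66x_i − 3x_i², with X = x_i + Σ_{j≠i} x_j.
First-order condition: 270 − 8x_i − Σ_{j≠i} x_j = 0.
In a symmetric equilibrium every fishing fleet chooses the same x, so Σ_{j≠i} x_j = 4x. The condition becomes 270 − 12x = 0, giving x = 270/12 = 22.5.

22.5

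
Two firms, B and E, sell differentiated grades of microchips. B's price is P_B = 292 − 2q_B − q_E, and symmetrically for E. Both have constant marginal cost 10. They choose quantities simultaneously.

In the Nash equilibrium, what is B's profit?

Firm B's profit: π = q_B(292 − 2q_B − q_E) − 10q_B.
∂π/∂q_B = 282 − 4q_B − q_E = 0 ⇒ q_B = 70.5 − 0.25q_E.
By symmetry q_E = q_B; substituting into the reaction function, 1.25q_B = 70.5 and q_B = 56.4.
P_B = 292 − 2·56.4 − 56.4 = 122.8.
Profit = (122.8 − 10)·56.4 = 6361.92.

6361.92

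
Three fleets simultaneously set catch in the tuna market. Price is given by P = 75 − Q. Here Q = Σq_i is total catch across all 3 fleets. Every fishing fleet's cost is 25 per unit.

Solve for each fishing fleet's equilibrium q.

12.5

A representative fishing fleet's profit is π_i = q_i(75 − Q) − 25q_i, with Q = q_i + Σ_{j≠i} q_j.
First-order condition: 50 − 2q_i − Σ_{j≠i} q_j = 0.
With identical fishing fleets, set every q_j = q: then 50 − 2q − 2q = 0, i.e. q = 50/4 = 12.5.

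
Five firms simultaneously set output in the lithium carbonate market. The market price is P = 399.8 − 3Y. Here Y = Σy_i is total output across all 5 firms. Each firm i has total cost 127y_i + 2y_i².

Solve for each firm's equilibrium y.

A representative firm's profit is π_i = y_i(399.8 − 3Y) − 127y_i − 2y_i², with Y = y_i + Σ_{j≠i} y_j.
First-order condition: 272.8 − 10y_i − 3Σ_{j≠i} y_j = 0.
Imposing symmetry (y_j = y for all j) turns Σ_{j≠i} y_j into 4y, so 272.8 = 22y and y = 12.4.

12.4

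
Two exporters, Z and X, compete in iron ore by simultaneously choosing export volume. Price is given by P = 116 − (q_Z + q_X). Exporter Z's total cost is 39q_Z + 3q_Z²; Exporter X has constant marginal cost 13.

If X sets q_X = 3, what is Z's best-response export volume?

9.25

Exporter Z's profit: π = q_Z(116 − (q_Z + q_X)) − 39q_Z − 3q_Z².
∂π/∂q_Z = 77 − 8q_Z − q_X = 0, so q_Z = 9.625 − 0.125q_X.
At q_X = 3: q_Z = 9.625 − 0.125·3 = 9.25.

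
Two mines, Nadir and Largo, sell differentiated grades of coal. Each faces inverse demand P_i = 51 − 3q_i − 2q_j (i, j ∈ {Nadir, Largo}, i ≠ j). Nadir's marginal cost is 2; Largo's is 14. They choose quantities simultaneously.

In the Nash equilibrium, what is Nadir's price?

22.625

Mine Nadir's profit: π = q_{Nadir}(51 − 3q_{Nadir} − 2q_{Largo}) − 2q_{Nadir}.
∂π/∂q_{Nadir} = 49 − 6q_{Nadir} − 2q_{Largo} = 0 ⇒ q_{Nadir} = 49/6 − (1/3)q_{Largo}.
Similarly q_{Largo} = 37/6 − (1/3)q_{Nadir}.
Substituting the second reaction function into the first: q_{Nadir} = 49/6 − (1/3)(37/6 − (1/3)q_{Nadir}), which gives (8/9)q_{Nadir} = 55/9 ⇒ q_{Nadir} = 6.875.
Then q_{Largo} = 37/6 − (1/3)·6.875 = 3.875.
P_{Nadir} = 51 − 3·6.875 − 2·3.875 = 22.625.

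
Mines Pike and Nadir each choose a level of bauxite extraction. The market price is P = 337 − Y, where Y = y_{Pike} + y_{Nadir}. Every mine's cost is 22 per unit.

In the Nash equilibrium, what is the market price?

Mine Pike's profit: π = y_{Pike}(337 − (y_{Pike} + y_{Nadir})) − 22y_{Pike}.
∂π/∂y_{Pike} = 315 − 2y_{Pike} − y_{Nadir} = 0, so y_{Pike} = 157.5 − 0.5y_{Nadir}.
By symmetry y_{Nadir} = y_{Pike}; substituting into the reaction function, 1.5y_{Pike} = 157.5 and y_{Pike} = 105.
Equilibrium price: P = 337 − 210 = 127.

127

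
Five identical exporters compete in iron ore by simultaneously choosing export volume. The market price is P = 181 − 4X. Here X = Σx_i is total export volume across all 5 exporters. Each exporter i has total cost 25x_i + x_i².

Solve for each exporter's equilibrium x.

A representative exporter's profit is π_i = x_i(181 − 4X) − 25x_i − x_i², with X = x_i + Σ_{j≠i} x_j.
First-order condition: 156 − 10x_i − 4Σ_{j≠i} x_j = 0.
In a symmetric equilibrium every exporter chooses the same x, so Σ_{j≠i} x_j = 4x. The condition becomes 156 − 26x = 0, giving x = 156/26 = 6.

6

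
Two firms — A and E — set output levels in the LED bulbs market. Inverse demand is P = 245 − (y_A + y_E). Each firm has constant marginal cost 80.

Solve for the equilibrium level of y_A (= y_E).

Firm A's profit: π = y_A(245 − (y_A + y_E)) − 80y_A.
∂π/∂y_A = 165 − 2y_A − y_E = 0, so y_A = 82.5 − 0.5y_E.
By symmetry y_E = y_A; substituting into the reaction function, 1.5y_A = 82.5 and y_A = 55.

55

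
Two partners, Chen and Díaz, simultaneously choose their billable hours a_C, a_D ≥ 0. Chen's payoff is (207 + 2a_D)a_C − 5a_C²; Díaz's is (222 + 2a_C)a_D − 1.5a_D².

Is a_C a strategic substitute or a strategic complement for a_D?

strategic complements

Expanding Chen's payoff: 207a_C + 2a_Da_C − 5a_C².
∂π/∂a_C = 207 + 2a_D − 10a_C = 0, so a_C = 20.7 + 0.2a_D.
The best-response slope da_C/da_D = 0.2 > 0: the reaction function is upward-sloping, so the choices are strategic complements.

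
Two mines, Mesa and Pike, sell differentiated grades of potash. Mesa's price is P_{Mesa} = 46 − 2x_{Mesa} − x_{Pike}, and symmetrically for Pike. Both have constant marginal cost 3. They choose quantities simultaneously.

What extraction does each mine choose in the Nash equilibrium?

Mine Mesa's profit: π = x_{Mesa}(46 − 2x_{Mesa} − x_{Pike}) − 3x_{Mesa}.
∂π/∂x_{Mesa} = 43 − 4x_{Mesa} − x_{Pike} = 0 ⇒ x_{Mesa} = 10.75 − 0.25x_{Pike}.
The game is symmetric, so in equilibrium x_{Pike} = x_{Mesa}: the reaction function gives 1.25x_{Mesa} = 10.75, hence x_{Mesa} = 8.6.

8.6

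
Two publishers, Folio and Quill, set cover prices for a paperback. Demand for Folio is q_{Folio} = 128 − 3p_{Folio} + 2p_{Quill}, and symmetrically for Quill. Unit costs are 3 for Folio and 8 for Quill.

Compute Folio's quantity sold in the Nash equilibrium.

Folio's profit: π = (p_{Folio} − 3)(128 − 3p_{Folio} + 2p_{Quill}).
∂π/∂p_{Folio} = 137 − 6p_{Folio} + 2p_{Quill} = 0 ⇒ p_{Folio} = 137/6 + (1/3)p_{Quill}.
Similarly p_{Quill} = 76/3 + (1/3)p_{Folio}.
Plugging p_{Quill} into Folio's best response: p_{Folio} = 137/6 + (1/3)(76/3 + (1/3)p_{Folio}) ⇒ (8/9)p_{Folio} = 563/18, so p_{Folio} = 35.1875.
Then p_{Quill} = 76/3 + (1/3)·35.1875 = 37.0625.
q_{Folio} = 128 − 3·35.1875 + 2·37.0625 = 96.5625.

96.5625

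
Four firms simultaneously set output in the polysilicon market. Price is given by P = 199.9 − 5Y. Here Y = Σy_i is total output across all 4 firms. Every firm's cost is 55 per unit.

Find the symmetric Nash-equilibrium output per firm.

A representative firm's profit is π_i = y_i(199.9 − 5Y) − 55y_i, with Y = y_i + Σ_{j≠i} y_j.
First-order condition: 144.9 − 10y_i − 5Σ_{j≠i} y_j = 0.
With identical firms, set every y_j = y: then 144.9 − 10y − 15y = 0, i.e. y = 144.9/25 = 5.796.

5.796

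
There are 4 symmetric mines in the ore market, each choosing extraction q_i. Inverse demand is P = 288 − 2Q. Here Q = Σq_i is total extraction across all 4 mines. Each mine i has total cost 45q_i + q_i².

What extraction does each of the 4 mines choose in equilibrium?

20.25

A representative mine's profit is π_i = q_i(288 − 2Q) − 45q_i − q_i², with Q = q_i + Σ_{j≠i} q_j.
First-order condition: 243 − 6q_i − 2Σ_{j≠i} q_j = 0.
In a symmetric equilibrium every mine chooses the same q, so Σ_{j≠i} q_j = 3q. The condition becomes 243 − 12q = 0, giving q = 243/12 = 20.25.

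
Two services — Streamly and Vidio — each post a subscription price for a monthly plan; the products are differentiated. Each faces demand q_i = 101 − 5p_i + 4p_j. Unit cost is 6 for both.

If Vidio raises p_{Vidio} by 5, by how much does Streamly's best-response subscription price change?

2

Streamly's profit: π = (p_{Streamly} − 6)(101 − 5p_{Streamly} + 4p_{Vidio}).
∂π/∂p_{Streamly} = 131 − 10p_{Streamly} + 4p_{Vidio} = 0 ⇒ p_{Streamly} = 13.1 + 0.4p_{Vidio}.
The reaction-function slope is 0.4, so a 5-unit rise in p_{Vidio} moves p_{Streamly} by 0.4 × 5 = 2. Streamly's best response rises — the actions are strategic complements.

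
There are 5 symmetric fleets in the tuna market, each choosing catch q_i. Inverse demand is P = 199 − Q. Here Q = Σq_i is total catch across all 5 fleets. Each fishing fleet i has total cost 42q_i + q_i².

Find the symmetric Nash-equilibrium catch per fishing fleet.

A representative fishing fleet's profit is π_i = q_i(199 − Q) − 42q_i − q_i², with Q = q_i + Σ_{j≠i} q_j.
First-order condition: 157 − 4q_i − Σ_{j≠i} q_j = 0.
With identical fishing fleets, set every q_j = q: then 157 − 4q − 4q = 0, i.e. q = 157/8 = 19.625.

19.625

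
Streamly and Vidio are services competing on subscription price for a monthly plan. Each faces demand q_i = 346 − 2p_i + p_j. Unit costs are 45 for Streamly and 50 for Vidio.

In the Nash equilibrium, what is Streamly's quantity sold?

Streamly's profit: π = (p_{Streamly} − 45)(346 − 2p_{Streamly} + p_{Vidio}).
∂π/∂p_{Streamly} = 436 − 4p_{Streamly} + p_{Vidio} = 0 ⇒ p_{Streamly} = 109 + 0.25p_{Vidio}.
Similarly p_{Vidio} = 111.5 + 0.25p_{Streamly}.
Substituting the second reaction function into the first: p_{Streamly} = 109 + 0.25(111.5 + 0.25p_{Streamly}), which gives 0.9375p_{Streamly} = 136.875 ⇒ p_{Streamly} = 146.
Then p_{Vidio} = 111.5 + 0.25·146 = 148.
q_{Streamly} = 346 − 2·146 + 148 = 202.

202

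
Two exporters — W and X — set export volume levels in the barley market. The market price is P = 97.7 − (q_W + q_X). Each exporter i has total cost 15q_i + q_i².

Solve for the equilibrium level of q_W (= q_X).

16.54

Exporter W's profit: π = q_W(97.7 − (q_W + q_X)) − 15q_W − q_W².
∂π/∂q_W = 82.7 − 4q_W − q_X = 0, so q_W = 20.675 − 0.25q_X.
Setting q_W = q_X in the reaction function: q_W = 20.675 − 0.25q_W, so q_W = 20.675 / 1.25 = 16.54.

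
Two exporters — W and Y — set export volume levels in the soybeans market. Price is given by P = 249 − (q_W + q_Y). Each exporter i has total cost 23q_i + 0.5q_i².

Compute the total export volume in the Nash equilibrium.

Exporter W's profit: π = q_W(249 − (q_W + q_Y)) − 23q_W − 0.5q_W².
∂π/∂q_W = 226 − 3q_W − q_Y = 0, so q_W = 226/3 − (1/3)q_Y.
The game is symmetric, so in equilibrium q_Y = q_W: the reaction function gives (4/3)q_W = 226/3, hence q_W = 56.5.
Total export volume: 56.5 + 56.5 = 113.

113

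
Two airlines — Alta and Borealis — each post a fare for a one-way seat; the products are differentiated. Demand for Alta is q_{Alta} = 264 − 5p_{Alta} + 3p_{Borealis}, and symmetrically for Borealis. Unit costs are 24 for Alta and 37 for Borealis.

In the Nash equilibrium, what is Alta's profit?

5445

Alta's profit: π = (p_{Alta} − 24)(264 − 5p_{Alta} + 3p_{Borealis}).
∂π/∂p_{Alta} = 384 − 10p_{Alta} + 3p_{Borealis} = 0 ⇒ p_{Alta} = 38.4 + 0.3p_{Borealis}.
Similarly p_{Borealis} = 44.9 + 0.3p_{Alta}.
Solving the two reaction functions simultaneously: (1 − (0.3)(0.3))p_{Alta} = 38.4 + 0.3·44.9, so 0.91p_{Alta} = 51.87 and p_{Alta} = 57.
Then p_{Borealis} = 44.9 + 0.3·57 = 62.
q_{Alta} = 264 − 5·57 + 3·62 = 165.
Profit = (57 − 24)·165 = 5445.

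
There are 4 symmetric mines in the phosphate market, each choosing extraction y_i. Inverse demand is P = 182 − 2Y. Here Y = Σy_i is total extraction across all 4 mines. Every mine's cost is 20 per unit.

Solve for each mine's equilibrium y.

16.2

A representative mine's profit is π_i = y_i(182 − 2Y) − 20y_i, with Y = y_i + Σ_{j≠i} y_j.
First-order condition: 162 − 4y_i − 2Σ_{j≠i} y_j = 0.
In a symmetric equilibrium every mine chooses the same y, so Σ_{j≠i} y_j = 3y. The condition becomes 162 − 10y = 0, giving y = 162/10 = 16.2.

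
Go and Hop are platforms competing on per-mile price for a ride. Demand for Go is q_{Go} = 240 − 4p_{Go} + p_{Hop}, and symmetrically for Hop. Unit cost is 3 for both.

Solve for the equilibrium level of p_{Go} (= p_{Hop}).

Go's profit: π = (p_{Go} − 3)(240 − 4p_{Go} + p_{Hop}).
∂π/∂p_{Go} = 252 − 8p_{Go} + p_{Hop} = 0 ⇒ p_{Go} = 31.5 + 0.125p_{Hop}.
The game is symmetric, so in equilibrium p_{Hop} = p_{Go}: the reaction function gives 0.875p_{Go} = 31.5, hence p_{Go} = 36.

36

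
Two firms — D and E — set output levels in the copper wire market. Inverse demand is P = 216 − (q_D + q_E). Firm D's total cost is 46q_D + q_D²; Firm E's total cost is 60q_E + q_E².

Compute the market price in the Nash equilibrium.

Firm D's profit: π = q_D(216 − (q_D + q_E)) − 46q_D − q_D².
∂π/∂q_D = 170 − 4q_D − q_E = 0, so q_D = 42.5 − 0.25q_E.
By the same steps for E: q_E = 39 − 0.25q_D.
Substituting the second reaction function into the first: q_D = 42.5 − 0.25(39 − 0.25q_D), which gives 0.9375q_D = 32.75 ⇒ q_D = 524/15.
Then q_E = 39 − 0.25·(524/15) = 454/15.
Equilibrium price: P = 216 − 65.2 = 150.8.

150.8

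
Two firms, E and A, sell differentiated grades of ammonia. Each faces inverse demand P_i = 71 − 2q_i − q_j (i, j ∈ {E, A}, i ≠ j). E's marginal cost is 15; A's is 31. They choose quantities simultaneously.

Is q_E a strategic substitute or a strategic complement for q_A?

Firm E's profit: π = q_E(71 − 2q_E − q_A) − 15q_E.
∂π/∂q_E = 56 − 4q_E − q_A = 0 ⇒ q_E = 14 − 0.25q_A.
The best-response slope dq_E/dq_A = −0.25 < 0: the reaction function is downward-sloping, so the choices are strategic substitutes.

strategic substitutes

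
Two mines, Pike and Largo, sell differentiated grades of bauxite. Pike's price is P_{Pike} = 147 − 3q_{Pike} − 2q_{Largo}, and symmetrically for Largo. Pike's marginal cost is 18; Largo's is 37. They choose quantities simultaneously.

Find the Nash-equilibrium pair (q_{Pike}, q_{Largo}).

17.3125, 12.5625

Mine Pike's profit: π = q_{Pike}(147 − 3q_{Pike} − 2q_{Largo}) − 18q_{Pike}.
∂π/∂q_{Pike} = 129 − 6q_{Pike} − 2q_{Largo} = 0 ⇒ q_{Pike} = 21.5 − (1/3)q_{Largo}.
Similarly q_{Largo} = 55/3 − (1/3)q_{Pike}.
Plugging q_{Largo} into Pike's best response: q_{Pike} = 21.5 − (1/3)(55/3 − (1/3)q_{Pike}) ⇒ (8/9)q_{Pike} = 277/18, so q_{Pike} = 17.3125.
Then q_{Largo} = 55/3 − (1/3)·17.3125 = 12.5625.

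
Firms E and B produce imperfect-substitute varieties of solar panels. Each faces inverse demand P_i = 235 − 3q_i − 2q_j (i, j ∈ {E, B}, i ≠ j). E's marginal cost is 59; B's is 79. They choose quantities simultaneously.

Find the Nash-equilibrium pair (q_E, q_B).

23.25, 18.25

Firm E's profit: π = q_E(235 − 3q_E − 2q_B) − 59q_E.
∂π/∂q_E = 176 − 6q_E − 2q_B = 0 ⇒ q_E = 88/3 − (1/3)q_B.
Similarly q_B = 26 − (1/3)q_E.
Substituting the second reaction function into the first: q_E = 88/3 − (1/3)(26 − (1/3)q_E), which gives (8/9)q_E = 62/3 ⇒ q_E = 23.25.
Then q_B = 26 − (1/3)·23.25 = 18.25.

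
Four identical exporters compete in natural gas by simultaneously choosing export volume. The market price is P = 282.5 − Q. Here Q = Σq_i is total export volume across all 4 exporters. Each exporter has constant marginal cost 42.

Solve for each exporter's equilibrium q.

48.1

A representative exporter's profit is π_i = q_i(282.5 − Q) − 42q_i, with Q = q_i + Σ_{j≠i} q_j.
First-order condition: 240.5 − 2q_i − Σ_{j≠i} q_j = 0.
In a symmetric equilibrium every exporter chooses the same q, so Σ_{j≠i} q_j = 3q. The condition becomes 240.5 − 5q = 0, giving q = 240.5/5 = 48.1.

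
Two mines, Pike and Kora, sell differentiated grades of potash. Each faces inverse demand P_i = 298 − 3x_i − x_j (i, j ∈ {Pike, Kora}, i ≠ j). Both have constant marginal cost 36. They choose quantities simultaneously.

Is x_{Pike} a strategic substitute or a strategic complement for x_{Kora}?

strategic substitutes

Mine Pike's profit: π = x_{Pike}(298 − 3x_{Pike} − x_{Kora}) − 36x_{Pike}.
∂π/∂x_{Pike} = 262 − 6x_{Pike} − x_{Kora} = 0 ⇒ x_{Pike} = 131/3 − (1/6)x_{Kora}.
The best-response slope dx_{Pike}/dx_{Kora} = −1/6 < 0: the reaction function is downward-sloping, so the choices are strategic substitutes.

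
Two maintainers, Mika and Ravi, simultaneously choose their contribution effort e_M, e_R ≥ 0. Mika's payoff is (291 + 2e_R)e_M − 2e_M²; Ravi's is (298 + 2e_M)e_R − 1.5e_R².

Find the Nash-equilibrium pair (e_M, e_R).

Expanding Mika's payoff: 291e_M + 2e_Re_M − 2e_M².
∂π/∂e_M = 291 + 2e_R − 4e_M = 0, so e_M = 72.75 + 0.5e_R.
Likewise for Ravi: e_R = 298/3 + (2/3)e_M.
Plugging e_R into Mika's best response: e_M = 72.75 + 0.5(298/3 + (2/3)e_M) ⇒ (2/3)e_M = 1469/12, so e_M = 183.625.
Then e_R = 298/3 + (2/3)·183.625 = 221.75.

183.625, 221.75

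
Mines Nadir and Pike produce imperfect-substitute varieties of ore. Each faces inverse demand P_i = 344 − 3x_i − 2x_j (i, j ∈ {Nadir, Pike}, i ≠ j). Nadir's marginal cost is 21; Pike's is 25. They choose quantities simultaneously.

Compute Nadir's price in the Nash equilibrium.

Mine Nadir's profit: π = x_{Nadir}(344 − 3x_{Nadir} − 2x_{Pike}) − 21x_{Nadir}.
∂π/∂x_{Nadir} = 323 − 6x_{Nadir} − 2x_{Pike} = 0 ⇒ x_{Nadir} = 323/6 − (1/3)x_{Pike}.
Similarly x_{Pike} = 319/6 − (1/3)x_{Nadir}.
Plugging x_{Pike} into Nadir's best response: x_{Nadir} = 323/6 − (1/3)(319/6 − (1/3)x_{Nadir}) ⇒ (8/9)x_{Nadir} = 325/9, so x_{Nadir} = 40.625.
Then x_{Pike} = 319/6 − (1/3)·40.625 = 39.625.
P_{Nadir} = 344 − 3·40.625 − 2·39.625 = 142.875.

142.875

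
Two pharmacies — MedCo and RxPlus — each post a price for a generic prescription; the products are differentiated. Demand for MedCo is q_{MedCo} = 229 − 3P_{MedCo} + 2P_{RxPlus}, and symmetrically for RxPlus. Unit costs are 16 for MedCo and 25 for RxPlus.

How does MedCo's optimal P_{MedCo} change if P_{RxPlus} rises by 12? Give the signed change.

4

MedCo's profit: π = (P_{MedCo} − 16)(229 − 3P_{MedCo} + 2P_{RxPlus}).
∂π/∂P_{MedCo} = 277 − 6P_{MedCo} + 2P_{RxPlus} = 0 ⇒ P_{MedCo} = 277/6 + (1/3)P_{RxPlus}.
The reaction-function slope is 1/3, so a 12-unit rise in P_{RxPlus} moves P_{MedCo} by 1/3 × 12 = 4. MedCo's best response rises — the actions are strategic complements.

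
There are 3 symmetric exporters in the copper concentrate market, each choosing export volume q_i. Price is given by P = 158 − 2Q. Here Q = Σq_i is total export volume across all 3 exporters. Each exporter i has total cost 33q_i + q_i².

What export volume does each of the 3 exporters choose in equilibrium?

A representative exporter's profit is π_i = q_i(158 − 2Q) − 33q_i − q_i², with Q = q_i + Σ_{j≠i} q_j.
First-order condition: 125 − 6q_i − 2Σ_{j≠i} q_j = 0.
With identical exporters, set every q_j = q: then 125 − 6q − 4q = 0, i.e. q = 125/10 = 12.5.

12.5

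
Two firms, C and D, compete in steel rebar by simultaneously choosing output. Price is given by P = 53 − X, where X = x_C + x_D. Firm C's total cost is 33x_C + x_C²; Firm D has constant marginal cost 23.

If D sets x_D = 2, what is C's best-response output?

4.5

Firm C's profit: π = x_C(53 − (x_C + x_D)) − 33x_C − x_C².
∂π/∂x_C = 20 − 4x_C − x_D = 0, so x_C = 5 − 0.25x_D.
At x_D = 2: x_C = 5 − 0.25·2 = 4.5.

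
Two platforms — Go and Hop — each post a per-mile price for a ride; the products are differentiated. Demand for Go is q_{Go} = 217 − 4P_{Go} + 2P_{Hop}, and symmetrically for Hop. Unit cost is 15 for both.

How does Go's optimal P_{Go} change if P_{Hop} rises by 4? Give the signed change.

Go's profit: π = (P_{Go} − 15)(217 − 4P_{Go} + 2P_{Hop}).
∂π/∂P_{Go} = 277 − 8P_{Go} + 2P_{Hop} = 0 ⇒ P_{Go} = 34.625 + 0.25P_{Hop}.
The reaction-function slope is 0.25, so a 4-unit rise in P_{Hop} moves P_{Go} by 0.25 × 4 = 1. Go's best response rises — the actions are strategic complements.

1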